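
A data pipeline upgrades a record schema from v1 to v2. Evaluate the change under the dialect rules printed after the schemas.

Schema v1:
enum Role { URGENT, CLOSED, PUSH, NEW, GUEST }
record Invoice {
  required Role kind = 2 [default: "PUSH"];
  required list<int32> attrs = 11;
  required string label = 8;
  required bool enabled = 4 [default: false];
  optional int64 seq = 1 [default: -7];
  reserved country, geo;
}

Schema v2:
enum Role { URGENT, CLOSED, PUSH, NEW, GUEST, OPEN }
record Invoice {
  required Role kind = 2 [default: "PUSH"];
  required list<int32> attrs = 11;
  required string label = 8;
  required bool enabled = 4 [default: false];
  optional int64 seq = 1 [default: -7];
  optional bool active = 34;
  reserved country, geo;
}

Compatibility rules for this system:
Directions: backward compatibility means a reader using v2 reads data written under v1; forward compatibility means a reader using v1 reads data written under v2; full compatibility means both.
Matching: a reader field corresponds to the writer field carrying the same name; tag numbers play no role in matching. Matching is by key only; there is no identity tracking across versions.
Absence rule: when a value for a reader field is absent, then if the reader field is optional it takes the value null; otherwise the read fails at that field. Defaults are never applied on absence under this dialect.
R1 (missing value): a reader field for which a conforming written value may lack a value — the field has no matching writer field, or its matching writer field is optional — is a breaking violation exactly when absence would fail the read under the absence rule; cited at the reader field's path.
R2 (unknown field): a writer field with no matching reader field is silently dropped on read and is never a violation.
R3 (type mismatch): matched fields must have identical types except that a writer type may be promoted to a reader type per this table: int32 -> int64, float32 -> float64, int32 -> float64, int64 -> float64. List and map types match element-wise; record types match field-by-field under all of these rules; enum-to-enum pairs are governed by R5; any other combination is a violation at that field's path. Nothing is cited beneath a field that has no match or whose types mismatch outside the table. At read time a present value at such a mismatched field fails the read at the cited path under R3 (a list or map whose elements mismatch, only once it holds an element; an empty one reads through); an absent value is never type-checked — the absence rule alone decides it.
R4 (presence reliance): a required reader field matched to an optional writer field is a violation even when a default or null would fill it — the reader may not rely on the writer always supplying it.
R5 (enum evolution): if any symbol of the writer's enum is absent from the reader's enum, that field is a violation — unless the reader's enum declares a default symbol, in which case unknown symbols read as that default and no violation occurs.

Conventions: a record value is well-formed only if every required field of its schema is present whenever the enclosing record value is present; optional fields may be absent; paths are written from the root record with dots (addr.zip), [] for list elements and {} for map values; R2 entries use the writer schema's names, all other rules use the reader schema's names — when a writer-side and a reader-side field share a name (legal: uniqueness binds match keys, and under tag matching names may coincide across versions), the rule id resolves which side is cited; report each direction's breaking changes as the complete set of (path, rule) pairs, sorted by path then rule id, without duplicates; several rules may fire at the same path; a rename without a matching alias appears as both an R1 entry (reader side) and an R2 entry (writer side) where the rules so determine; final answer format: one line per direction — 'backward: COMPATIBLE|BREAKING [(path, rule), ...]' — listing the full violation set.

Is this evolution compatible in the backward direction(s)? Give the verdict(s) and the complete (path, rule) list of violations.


backward: COMPATIBLE []

each type pair in Invoice: writer, then reader
backward analysis of Invoice with v2 as reader and v1 as writer:
  writer required, Role -> Role: reader kind maps from writer kind
  writer required, list<int32> -> list<int32>: reader attrs maps from writer attrs
  writer required, string -> string: reader label maps from writer label
  writer required, bool -> bool: reader enabled maps from writer enabled
  writer optional, int64 -> int64: reader seq maps from writer seq
  active has no writer counterpart
  => no violations; backward on Invoice: COMPATIBLE
diffs on Invoice not affecting the asked answer:
  enum Role (field kind in record Invoice): symbol OPEN added -> affects forward compatibility only, which is not asked
  added field active to record Invoice: optional bool, tag 34 (in v2 it sits last) -> inert for the asked Invoice verdict: nothing fires


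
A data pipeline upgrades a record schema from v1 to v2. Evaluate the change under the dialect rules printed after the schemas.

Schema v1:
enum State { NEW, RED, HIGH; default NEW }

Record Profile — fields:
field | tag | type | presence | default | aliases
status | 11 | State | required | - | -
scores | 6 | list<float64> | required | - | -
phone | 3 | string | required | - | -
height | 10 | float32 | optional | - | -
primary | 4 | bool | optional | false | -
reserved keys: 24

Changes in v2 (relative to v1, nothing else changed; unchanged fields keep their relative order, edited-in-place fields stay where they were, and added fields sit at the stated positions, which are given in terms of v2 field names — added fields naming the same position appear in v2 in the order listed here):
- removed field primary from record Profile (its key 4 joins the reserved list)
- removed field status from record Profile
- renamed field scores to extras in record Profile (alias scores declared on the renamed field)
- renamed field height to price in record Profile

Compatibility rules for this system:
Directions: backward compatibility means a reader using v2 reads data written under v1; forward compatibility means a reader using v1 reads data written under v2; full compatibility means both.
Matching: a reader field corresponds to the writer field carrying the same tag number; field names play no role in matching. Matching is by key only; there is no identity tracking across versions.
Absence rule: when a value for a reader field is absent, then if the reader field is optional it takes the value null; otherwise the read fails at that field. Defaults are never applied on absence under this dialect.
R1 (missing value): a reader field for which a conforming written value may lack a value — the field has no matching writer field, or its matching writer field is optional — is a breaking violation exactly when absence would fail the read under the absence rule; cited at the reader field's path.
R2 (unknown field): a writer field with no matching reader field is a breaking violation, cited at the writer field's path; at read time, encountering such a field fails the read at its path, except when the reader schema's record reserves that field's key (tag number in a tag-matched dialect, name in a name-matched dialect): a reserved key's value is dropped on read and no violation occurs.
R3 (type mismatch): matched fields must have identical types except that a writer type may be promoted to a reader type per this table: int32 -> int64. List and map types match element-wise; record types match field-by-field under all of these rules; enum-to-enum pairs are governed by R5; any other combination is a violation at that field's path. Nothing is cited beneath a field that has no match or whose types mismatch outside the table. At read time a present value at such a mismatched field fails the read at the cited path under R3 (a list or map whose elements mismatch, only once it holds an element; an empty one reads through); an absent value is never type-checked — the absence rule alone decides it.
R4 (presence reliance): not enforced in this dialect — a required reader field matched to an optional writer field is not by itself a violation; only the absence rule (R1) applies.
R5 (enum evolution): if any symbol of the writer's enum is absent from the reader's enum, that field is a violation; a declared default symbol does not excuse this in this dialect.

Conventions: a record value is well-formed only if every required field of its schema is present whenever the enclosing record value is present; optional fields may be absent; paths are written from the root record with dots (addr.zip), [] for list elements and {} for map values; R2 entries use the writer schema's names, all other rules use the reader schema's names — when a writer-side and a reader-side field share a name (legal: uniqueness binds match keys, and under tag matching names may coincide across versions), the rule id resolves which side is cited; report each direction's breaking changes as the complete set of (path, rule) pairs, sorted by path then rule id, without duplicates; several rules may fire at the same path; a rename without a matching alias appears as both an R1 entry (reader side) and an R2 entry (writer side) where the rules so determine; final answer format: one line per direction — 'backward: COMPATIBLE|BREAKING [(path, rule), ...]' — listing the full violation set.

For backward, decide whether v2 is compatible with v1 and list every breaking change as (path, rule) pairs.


each type pair in Profile: writer, then reader
backward pass over Profile, reader schema v2, writer schema v1:
  extras: list<float64> -> list<float64>, writer required; from scores
  phone: string -> string, writer required; from phone
  price: float32 -> float32, writer optional; from height
  writer status: unknown to reader
  writer primary: unknown to reader
  rule R2 violated at status
  => 1 violation(s): backward is BREAKING for Profile
ruling out the remaining Profile differences:
  removed field primary from record Profile (its key 4 joins the reserved list) -> no rule fires on it in Profile's dialect; the asked verdict holds
  renamed field scores to extras in record Profile (alias scores declared on the renamed field) -> no rule fires on it in Profile's dialect; the asked verdict holds
  renamed field height to price in record Profile -> no rule fires on it in Profile's dialect; the asked verdict holds

backward: BREAKING [(status, R2)]


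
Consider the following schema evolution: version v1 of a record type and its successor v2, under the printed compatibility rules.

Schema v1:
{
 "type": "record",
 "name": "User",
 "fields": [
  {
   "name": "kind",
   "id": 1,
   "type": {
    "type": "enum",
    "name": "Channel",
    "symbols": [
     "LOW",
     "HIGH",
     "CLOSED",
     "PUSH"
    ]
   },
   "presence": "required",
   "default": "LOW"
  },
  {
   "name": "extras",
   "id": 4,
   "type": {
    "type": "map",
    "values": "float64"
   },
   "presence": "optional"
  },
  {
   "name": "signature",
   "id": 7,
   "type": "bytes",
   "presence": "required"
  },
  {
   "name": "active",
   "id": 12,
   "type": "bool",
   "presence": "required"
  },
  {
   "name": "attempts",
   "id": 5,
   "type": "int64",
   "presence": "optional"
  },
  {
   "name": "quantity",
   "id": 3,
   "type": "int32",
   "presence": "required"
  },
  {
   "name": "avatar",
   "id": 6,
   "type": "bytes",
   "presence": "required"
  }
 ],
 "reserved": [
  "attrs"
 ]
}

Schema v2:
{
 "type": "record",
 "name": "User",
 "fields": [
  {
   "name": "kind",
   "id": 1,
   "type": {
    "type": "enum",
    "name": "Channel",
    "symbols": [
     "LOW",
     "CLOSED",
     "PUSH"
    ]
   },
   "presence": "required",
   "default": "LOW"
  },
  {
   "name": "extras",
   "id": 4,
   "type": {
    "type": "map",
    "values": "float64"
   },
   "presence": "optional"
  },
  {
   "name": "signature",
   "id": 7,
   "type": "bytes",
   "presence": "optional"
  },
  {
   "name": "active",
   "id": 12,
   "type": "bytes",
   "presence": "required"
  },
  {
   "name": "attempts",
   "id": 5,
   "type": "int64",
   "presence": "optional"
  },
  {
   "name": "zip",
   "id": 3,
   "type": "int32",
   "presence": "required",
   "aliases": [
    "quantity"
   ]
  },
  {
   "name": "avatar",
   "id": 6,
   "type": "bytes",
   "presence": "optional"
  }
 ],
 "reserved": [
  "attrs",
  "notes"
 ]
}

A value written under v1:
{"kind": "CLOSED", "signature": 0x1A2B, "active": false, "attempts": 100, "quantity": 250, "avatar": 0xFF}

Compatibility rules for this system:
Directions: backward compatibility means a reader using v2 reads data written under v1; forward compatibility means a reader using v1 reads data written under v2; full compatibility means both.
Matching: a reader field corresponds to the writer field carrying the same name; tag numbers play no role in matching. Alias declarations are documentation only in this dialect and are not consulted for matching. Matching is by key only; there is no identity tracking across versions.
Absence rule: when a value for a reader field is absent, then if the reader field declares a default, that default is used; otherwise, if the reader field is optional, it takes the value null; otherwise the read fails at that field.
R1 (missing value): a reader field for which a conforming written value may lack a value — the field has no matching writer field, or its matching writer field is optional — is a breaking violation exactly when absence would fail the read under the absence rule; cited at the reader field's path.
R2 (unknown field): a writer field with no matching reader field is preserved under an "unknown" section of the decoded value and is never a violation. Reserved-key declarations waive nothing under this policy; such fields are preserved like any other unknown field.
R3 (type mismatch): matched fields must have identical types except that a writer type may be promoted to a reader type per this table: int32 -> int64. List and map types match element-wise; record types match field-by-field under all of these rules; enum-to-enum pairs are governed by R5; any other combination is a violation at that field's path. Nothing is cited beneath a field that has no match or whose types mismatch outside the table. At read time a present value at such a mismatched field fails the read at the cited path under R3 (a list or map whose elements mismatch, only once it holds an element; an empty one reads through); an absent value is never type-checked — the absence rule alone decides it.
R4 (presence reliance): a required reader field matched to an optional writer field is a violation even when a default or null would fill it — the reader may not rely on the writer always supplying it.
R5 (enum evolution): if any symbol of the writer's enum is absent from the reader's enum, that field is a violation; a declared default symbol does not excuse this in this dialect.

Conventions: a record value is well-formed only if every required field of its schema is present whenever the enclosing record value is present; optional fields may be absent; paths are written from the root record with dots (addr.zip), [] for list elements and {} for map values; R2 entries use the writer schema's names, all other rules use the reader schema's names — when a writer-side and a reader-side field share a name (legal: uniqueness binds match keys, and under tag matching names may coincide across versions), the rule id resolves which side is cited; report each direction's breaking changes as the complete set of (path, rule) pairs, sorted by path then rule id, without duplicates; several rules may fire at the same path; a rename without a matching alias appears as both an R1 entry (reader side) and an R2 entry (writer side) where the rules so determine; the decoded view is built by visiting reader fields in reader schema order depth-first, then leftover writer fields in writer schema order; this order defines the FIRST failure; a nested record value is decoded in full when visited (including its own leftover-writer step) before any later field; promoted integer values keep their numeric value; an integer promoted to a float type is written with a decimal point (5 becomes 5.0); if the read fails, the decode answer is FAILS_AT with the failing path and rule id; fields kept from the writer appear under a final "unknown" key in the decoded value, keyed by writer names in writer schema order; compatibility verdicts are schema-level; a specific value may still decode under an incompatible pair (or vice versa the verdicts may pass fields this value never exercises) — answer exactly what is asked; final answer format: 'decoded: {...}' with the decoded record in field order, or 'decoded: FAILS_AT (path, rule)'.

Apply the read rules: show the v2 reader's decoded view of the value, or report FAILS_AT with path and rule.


the writer's type comes first in each User pair
decode walk for User under reader schema v2:
  kind := "CLOSED"
  extras := null (absent, optional -> null)
  signature := 0x1A2B
  read fails at active under R3
  => FAILS_AT (active, R3)
diffs on User not affecting the asked answer:
  field signature in record User: required changed to optional -> a verdict-level change on User — the shown value reads the same
  field avatar in record User: required changed to optional -> a verdict-level change on User — the shown value reads the same
  renamed field quantity to zip in record User (alias quantity declared on the renamed field) -> a verdict-level change on User — the shown value reads the same
  enum Channel (field kind in record User): symbol HIGH removed -> a verdict-level change on User — the shown value reads the same

decoded: FAILS_AT (active, R3)


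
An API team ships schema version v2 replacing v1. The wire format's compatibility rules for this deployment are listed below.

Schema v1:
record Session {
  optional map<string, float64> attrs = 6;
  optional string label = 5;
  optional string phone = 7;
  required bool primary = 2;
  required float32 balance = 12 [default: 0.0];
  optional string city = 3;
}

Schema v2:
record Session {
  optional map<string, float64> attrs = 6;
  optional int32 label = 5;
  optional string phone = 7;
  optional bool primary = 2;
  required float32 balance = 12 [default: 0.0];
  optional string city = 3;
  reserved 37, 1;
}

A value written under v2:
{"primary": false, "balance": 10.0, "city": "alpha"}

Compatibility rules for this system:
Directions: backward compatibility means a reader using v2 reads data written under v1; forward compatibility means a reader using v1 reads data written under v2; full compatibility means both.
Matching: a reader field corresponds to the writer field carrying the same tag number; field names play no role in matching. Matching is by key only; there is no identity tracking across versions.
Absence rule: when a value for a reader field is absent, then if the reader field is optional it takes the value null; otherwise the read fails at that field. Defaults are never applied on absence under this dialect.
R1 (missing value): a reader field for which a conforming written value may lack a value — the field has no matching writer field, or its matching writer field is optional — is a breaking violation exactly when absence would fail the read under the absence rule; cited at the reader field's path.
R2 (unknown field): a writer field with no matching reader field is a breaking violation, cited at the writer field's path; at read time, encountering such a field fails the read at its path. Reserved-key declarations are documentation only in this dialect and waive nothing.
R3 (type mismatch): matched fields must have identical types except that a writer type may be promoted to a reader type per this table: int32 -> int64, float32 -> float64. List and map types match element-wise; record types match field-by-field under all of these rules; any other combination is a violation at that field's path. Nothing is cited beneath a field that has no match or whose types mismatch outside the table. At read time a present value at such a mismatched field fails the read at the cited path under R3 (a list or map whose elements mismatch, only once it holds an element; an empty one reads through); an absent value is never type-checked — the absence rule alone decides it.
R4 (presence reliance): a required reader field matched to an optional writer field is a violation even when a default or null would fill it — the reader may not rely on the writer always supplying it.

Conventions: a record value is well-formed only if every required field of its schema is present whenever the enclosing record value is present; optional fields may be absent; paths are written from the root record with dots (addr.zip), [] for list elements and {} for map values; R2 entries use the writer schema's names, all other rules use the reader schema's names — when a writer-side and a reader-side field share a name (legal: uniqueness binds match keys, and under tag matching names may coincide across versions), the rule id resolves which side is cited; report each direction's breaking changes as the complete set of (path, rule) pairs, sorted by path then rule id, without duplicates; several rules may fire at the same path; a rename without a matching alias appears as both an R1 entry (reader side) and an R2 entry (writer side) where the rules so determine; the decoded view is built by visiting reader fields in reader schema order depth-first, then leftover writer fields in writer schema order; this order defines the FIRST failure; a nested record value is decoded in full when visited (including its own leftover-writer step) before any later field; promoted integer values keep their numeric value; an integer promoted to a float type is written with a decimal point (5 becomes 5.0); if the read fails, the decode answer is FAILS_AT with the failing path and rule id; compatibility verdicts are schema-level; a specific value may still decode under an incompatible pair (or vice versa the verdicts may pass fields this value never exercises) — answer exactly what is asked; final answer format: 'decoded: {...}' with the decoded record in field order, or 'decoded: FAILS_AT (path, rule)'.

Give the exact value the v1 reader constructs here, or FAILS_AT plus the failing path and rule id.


in Session below, arrows point writer -> reader
decoding the Session value with the v1 reader:
  attrs := null (missing; optional => null)
  label := null (missing; optional => null)
  phone := null (missing; optional => null)
  primary := false
  balance := 10.0
  city := "alpha"
  => decoded: {"attrs": null, "label": null, "phone": null, "primary": false, "balance": 10.0, "city": "alpha"}
ruling out the remaining Session differences:
  field primary in record Session: required changed to optional -> schema-level compatibility only; this Session value's decode is unchanged
  field label in record Session: type string changed to int32 -> schema-level compatibility only; this Session value's decode is unchanged

decoded: {"attrs": null, "label": null, "phone": null, "primary": false, "balance": 10.0, "city": "alpha"}


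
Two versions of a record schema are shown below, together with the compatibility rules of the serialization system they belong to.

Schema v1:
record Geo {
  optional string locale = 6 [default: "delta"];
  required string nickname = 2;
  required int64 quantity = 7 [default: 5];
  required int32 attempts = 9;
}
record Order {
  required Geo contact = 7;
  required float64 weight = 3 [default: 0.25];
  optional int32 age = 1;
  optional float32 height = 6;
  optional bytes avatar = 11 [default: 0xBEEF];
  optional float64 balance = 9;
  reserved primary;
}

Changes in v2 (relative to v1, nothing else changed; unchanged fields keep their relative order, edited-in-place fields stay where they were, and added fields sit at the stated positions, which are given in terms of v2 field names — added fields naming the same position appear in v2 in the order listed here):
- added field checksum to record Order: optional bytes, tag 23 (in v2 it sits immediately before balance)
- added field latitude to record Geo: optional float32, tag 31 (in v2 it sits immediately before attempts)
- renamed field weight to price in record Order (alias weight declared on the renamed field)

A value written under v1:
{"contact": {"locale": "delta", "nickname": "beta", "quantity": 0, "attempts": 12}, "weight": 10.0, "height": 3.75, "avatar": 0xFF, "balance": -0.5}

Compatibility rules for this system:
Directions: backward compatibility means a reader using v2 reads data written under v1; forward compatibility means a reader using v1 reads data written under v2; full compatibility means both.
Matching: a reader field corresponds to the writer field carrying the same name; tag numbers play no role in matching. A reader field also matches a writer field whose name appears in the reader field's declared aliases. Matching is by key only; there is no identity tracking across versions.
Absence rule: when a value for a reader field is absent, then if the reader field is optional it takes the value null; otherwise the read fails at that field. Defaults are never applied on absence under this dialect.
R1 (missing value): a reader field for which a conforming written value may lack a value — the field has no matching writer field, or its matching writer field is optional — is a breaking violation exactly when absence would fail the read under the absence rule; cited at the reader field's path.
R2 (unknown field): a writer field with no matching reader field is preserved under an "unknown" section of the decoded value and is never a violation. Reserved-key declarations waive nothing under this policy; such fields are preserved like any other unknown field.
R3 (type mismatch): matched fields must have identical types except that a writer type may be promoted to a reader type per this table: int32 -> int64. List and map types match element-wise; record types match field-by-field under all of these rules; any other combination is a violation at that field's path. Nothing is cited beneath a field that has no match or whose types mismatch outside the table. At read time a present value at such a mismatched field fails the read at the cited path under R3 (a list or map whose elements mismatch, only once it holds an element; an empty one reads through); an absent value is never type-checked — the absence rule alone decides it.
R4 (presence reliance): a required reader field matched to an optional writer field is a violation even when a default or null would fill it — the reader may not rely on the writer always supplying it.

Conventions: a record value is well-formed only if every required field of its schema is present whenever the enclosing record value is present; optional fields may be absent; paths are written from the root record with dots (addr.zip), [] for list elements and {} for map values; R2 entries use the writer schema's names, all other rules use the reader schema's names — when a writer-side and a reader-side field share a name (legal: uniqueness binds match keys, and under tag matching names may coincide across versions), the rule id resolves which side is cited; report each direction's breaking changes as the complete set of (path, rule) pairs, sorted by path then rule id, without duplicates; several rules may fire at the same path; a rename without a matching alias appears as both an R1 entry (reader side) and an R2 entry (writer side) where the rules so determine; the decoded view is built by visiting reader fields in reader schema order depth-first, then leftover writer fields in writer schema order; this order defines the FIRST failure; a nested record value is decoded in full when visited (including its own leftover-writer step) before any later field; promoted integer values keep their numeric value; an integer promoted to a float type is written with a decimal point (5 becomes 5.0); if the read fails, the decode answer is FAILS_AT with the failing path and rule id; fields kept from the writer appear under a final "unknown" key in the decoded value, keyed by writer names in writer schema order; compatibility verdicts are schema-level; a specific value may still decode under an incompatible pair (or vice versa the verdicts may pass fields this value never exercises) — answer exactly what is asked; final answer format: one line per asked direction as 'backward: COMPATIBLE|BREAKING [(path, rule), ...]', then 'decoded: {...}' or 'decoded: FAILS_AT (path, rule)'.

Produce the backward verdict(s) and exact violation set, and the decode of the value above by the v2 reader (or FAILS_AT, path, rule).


in Order below, arrows point writer -> reader
backward analysis of Order with v2 as reader and v1 as writer:
  contact: Geo -> Geo, writer required; from contact
  price: float64 -> float64, writer required; from weight
  age: int32 -> int32, writer optional; from age
  height: float32 -> float32, writer optional; from height
  avatar: bytes -> bytes, writer optional; from avatar
  checksum: no writer-side match
  balance: float64 -> float64, writer optional; from balance
  contact.locale: string -> string, writer optional; from contact.locale
  contact.nickname: string -> string, writer required; from contact.nickname
  contact.quantity: int64 -> int64, writer required; from contact.quantity
  contact.latitude: no writer-side match
  contact.attempts: int32 -> int32, writer required; from contact.attempts
  => backward verdict for Order: COMPATIBLE, no violations
migrating the Order value to v2:
  contact.locale := "delta"
  contact.nickname := "beta"
  contact.quantity := 0
  contact.latitude := null (not supplied -> null)
  contact.attempts := 12
  price := 10.0 (from writer weight)
  age := null (not supplied -> null)
  height := 3.75
  avatar := 0xFF
  checksum := null (not supplied -> null)
  balance := -0.5
  => decoded: {"contact": {"locale": "delta", "nickname": "beta", "quantity": 0, "latitude": null, "attempts": 12}, "price": 10.0, "age": null, "height": 3.75, "avatar": 0xFF, "checksum": null, "balance": -0.5}

backward: COMPATIBLE []; decoded: {"contact": {"locale": "delta", "nickname": "beta", "quantity": 0, "latitude": null, "attempts": 12}, "price": 10.0, "age": null, "height": 3.75, "avatar": 0xFF, "checksum": null, "balance": -0.5}


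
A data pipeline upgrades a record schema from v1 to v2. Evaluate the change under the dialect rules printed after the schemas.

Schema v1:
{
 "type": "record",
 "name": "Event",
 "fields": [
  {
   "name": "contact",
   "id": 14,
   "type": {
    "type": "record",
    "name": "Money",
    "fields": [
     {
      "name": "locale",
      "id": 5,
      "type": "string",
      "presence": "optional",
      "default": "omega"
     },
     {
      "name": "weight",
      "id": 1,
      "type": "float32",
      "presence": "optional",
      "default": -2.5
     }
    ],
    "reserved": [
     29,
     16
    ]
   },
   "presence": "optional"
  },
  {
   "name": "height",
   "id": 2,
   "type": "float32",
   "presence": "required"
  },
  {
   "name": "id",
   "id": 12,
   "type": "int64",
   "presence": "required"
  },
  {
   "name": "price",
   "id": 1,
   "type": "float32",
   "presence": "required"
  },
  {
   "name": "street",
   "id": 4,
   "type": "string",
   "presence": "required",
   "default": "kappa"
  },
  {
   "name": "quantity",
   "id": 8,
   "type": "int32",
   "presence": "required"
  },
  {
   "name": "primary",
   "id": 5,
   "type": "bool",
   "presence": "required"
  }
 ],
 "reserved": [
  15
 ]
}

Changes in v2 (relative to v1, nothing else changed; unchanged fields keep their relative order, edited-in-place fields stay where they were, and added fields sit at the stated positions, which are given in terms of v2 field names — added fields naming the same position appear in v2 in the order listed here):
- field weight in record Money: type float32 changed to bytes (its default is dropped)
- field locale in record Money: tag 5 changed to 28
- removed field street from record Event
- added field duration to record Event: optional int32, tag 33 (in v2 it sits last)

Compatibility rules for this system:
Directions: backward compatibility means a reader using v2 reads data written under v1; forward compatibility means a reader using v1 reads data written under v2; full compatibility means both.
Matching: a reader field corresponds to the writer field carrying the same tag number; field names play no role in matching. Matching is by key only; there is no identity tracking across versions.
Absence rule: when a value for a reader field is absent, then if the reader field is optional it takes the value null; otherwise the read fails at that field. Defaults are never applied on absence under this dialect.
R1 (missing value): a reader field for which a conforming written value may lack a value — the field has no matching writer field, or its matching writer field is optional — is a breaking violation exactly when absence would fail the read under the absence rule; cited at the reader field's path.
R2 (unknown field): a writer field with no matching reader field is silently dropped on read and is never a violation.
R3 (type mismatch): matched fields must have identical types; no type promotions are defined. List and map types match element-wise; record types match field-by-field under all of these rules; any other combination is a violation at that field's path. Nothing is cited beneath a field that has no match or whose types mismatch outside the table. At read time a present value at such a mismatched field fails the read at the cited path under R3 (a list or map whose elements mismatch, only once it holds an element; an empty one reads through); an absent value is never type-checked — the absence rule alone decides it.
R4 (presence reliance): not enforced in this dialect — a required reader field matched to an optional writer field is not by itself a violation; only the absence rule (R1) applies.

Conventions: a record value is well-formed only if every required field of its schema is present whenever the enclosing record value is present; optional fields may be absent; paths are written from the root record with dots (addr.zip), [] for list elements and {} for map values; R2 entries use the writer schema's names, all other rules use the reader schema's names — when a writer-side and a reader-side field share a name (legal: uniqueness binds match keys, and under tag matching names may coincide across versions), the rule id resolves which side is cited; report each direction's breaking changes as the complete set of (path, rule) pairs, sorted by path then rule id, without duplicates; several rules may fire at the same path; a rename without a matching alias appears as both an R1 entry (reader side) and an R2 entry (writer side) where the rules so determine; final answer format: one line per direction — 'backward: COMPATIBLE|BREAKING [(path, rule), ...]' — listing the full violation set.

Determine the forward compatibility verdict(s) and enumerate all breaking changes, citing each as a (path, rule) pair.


the writer's type comes first in each Event pair
forward analysis of Event with v1 as reader and v2 as writer:
  contact: paired with writer contact (Money -> Money; writer optional)
  height: paired with writer height (float32 -> float32; writer required)
  id: paired with writer id (int64 -> int64; writer required)
  price: paired with writer price (float32 -> float32; writer required)
  no writer field matches reader street
  quantity: paired with writer quantity (int32 -> int32; writer required)
  primary: paired with writer primary (bool -> bool; writer required)
  leftover writer field: duration
  no writer field matches reader contact.locale
  contact.weight: paired with writer contact.weight (bytes -> float32; writer optional)
  leftover writer field: contact.locale
  violation R3 at contact.weight
  violation R1 at street
  => forward: BREAKING (2)
the rest of the Event diff is inert for this question:
  field locale in record Money: tag 5 changed to 28 -> inert for the asked Event verdict: nothing fires
  added field duration to record Event: optional int32, tag 33 (in v2 it sits last) -> inert for the asked Event verdict: nothing fires

forward: BREAKING [(contact.weight, R3), (street, R1)]


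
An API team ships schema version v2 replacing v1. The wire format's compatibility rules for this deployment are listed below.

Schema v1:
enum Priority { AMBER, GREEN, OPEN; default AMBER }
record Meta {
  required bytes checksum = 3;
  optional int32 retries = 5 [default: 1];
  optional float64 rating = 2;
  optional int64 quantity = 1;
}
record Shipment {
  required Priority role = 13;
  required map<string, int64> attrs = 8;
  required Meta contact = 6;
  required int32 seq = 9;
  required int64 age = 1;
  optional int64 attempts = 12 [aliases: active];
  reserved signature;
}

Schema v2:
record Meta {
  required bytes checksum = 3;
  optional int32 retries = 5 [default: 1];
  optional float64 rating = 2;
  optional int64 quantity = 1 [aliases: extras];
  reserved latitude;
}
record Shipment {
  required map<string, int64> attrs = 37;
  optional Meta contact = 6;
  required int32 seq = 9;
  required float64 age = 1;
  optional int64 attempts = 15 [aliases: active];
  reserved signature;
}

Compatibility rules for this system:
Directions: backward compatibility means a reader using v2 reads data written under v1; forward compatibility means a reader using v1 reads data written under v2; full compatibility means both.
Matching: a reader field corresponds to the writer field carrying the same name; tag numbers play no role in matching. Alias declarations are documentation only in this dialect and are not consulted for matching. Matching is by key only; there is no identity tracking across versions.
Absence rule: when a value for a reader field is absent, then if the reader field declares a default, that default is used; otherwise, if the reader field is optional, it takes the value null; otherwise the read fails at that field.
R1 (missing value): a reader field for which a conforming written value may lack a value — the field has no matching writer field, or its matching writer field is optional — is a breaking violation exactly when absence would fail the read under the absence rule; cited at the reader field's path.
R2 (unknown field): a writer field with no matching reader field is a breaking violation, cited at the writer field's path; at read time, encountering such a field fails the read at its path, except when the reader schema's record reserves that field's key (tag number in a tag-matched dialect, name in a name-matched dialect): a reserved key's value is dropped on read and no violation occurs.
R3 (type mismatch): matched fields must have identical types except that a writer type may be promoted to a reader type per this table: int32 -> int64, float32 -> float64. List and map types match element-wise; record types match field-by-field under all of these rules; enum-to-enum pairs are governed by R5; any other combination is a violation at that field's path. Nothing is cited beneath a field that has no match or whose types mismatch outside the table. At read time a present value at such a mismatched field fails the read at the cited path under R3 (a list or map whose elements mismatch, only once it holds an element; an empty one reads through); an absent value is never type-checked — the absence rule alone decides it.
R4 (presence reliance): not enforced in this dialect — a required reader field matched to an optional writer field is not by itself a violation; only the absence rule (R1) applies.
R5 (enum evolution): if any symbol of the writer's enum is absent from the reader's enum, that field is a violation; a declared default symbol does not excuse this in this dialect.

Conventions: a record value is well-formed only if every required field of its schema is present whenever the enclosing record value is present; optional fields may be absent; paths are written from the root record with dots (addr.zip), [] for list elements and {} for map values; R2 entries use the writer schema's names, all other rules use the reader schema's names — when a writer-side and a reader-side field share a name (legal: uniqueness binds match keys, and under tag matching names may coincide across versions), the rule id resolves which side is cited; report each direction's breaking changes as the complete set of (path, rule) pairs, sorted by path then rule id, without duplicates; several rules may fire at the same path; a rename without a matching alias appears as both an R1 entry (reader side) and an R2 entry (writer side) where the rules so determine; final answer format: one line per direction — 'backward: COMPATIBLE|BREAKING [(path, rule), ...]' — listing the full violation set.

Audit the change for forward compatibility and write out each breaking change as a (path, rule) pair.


forward: BREAKING [(age, R3), (contact, R1), (role, R1)]

the writer's type comes first in each Shipment pair
forward analysis of Shipment with v1 as reader and v2 as writer:
  role: no writer match
  attrs <- attrs (map<string, int64> -> map<string, int64>, writer required)
  contact <- contact (Meta -> Meta, writer optional)
  seq <- seq (int32 -> int32, writer required)
  age <- age (float64 -> int64, writer required)
  attempts <- attempts (int64 -> int64, writer optional)
  contact.checksum <- contact.checksum (bytes -> bytes, writer required)
  contact.retries <- contact.retries (int32 -> int32, writer optional)
  contact.rating <- contact.rating (float64 -> float64, writer optional)
  contact.quantity <- contact.quantity (int64 -> int64, writer optional)
  R3 fires at age
  R1 fires at contact
  R1 fires at role
  forward on Shipment therefore BREAKING (3)
the other Shipment changes do not affect what is asked:
  field attrs in record Shipment: tag 8 changed to 37 -> inert for the asked Shipment verdict: nothing fires
  field attempts in record Shipment: tag 12 changed to 15 -> inert for the asked Shipment verdict: nothing fires
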